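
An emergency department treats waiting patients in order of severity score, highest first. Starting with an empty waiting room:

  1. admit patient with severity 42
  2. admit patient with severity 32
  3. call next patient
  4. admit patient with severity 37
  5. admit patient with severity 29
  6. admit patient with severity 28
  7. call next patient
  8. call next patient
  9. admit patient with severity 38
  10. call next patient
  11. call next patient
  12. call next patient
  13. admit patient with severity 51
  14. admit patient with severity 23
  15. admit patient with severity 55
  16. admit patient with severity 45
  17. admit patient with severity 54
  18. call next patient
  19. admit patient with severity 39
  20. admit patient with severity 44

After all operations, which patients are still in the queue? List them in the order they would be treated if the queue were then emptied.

54, 51, 45, 44, 39, 23

insert 42 → {42}
insert 32 → {42, 32}
call next patient → 42; now {32}
insert 37 → {37, 32}
insert 29 → {37, 32, 29}
insert 28 → {37, 32, 29, 28}
call next patient → 37; now {32, 29, 28}
call next patient → 32; now {29, 28}
insert 38 → {38, 29, 28}
call next patient → 38; now {29, 28}
call next patient → 29; now {28}
call next patient → 28; now {}
insert 51 → {51}
insert 23 → {51, 23}
insert 55 → {55, 51, 23}
insert 45 → {55, 51, 45, 23}
insert 54 → {55, 54, 51, 45, 23}
call next patient → 55; now {54, 51, 45, 23}
insert 39 → {54, 51, 45, 39, 23}
insert 44 → {54, 51, 45, 44, 39, 23}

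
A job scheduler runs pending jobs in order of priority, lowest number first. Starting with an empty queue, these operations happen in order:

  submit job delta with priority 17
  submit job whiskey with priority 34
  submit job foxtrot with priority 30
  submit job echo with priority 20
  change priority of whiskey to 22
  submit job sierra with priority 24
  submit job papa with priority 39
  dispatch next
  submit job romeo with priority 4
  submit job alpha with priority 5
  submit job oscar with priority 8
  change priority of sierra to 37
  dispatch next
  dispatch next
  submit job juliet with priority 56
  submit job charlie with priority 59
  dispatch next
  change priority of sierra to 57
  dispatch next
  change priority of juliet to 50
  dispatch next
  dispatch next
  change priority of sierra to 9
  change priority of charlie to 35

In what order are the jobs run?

add delta (priority 17) → {delta:17}
add whiskey (priority 34) → {delta:17, whiskey:34}
add foxtrot (priority 30) → {delta:17, foxtrot:30, whiskey:34}
add echo (priority 20) → {delta:17, echo:20, foxtrot:30, whiskey:34}
update whiskey to priority 22 → {delta:17, echo:20, whiskey:22, foxtrot:30}
add sierra (priority 24) → {delta:17, echo:20, whiskey:22, sierra:24, foxtrot:30}
add papa (priority 39) → {delta:17, echo:20, whiskey:22, sierra:24, foxtrot:30, papa:39}
dispatch next → delta; now {echo:20, whiskey:22, sierra:24, foxtrot:30, papa:39}
add romeo (priority 4) → {romeo:4, echo:20, whiskey:22, sierra:24, foxtrot:30, papa:39}
add alpha (priority 5) → {romeo:4, alpha:5, echo:20, whiskey:22, sierra:24, foxtrot:30, papa:39}
add oscar (priority 8) → {romeo:4, alpha:5, oscar:8, echo:20, whiskey:22, sierra:24, foxtrot:30, papa:39}
update sierra to priority 37 → {romeo:4, alpha:5, oscar:8, echo:20, whiskey:22, foxtrot:30, sierra:37, papa:39}
dispatch next → romeo; now {alpha:5, oscar:8, echo:20, whiskey:22, foxtrot:30, sierra:37, papa:39}
dispatch next → alpha; now {oscar:8, echo:20, whiskey:22, foxtrot:30, sierra:37, papa:39}
add juliet (priority 56) → {oscar:8, echo:20, whiskey:22, foxtrot:30, sierra:37, papa:39, juliet:56}
add charlie (priority 59) → {oscar:8, echo:20, whiskey:22, foxtrot:30, sierra:37, papa:39, juliet:56, charlie:59}
dispatch next → oscar; now {echo:20, whiskey:22, foxtrot:30, sierra:37, papa:39, juliet:56, charlie:59}
update sierra to priority 57 → {echo:20, whiskey:22, foxtrot:30, papa:39, juliet:56, sierra:57, charlie:59}
dispatch next → echo; now {whiskey:22, foxtrot:30, papa:39, juliet:56, sierra:57, charlie:59}
update juliet to priority 50 → {whiskey:22, foxtrot:30, papa:39, juliet:50, sierra:57, charlie:59}
dispatch next → whiskey; now {foxtrot:30, papa:39, juliet:50, sierra:57, charlie:59}
dispatch next → foxtrot; now {papa:39, juliet:50, sierra:57, charlie:59}
update sierra to priority 9 → {sierra:9, papa:39, juliet:50, charlie:59}
update charlie to priority 35 → {sierra:9, charlie:35, papa:39, juliet:50}

[delta, romeo, alpha, oscar, echo, whiskey, foxtrot]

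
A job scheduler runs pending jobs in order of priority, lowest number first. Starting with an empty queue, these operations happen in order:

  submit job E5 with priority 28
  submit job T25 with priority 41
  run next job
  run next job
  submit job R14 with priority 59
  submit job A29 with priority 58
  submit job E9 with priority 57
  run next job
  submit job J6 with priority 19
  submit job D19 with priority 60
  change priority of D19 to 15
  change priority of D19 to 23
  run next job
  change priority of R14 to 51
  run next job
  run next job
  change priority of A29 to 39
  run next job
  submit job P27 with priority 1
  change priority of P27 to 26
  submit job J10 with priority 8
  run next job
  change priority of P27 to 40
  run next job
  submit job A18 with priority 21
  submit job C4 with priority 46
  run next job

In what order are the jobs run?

add E5 (priority 28) → {E5:28}
add T25 (priority 41) → {E5:28, T25:41}
run next job → E5; now {T25:41}
run next job → T25; now {}
add R14 (priority 59) → {R14:59}
add A29 (priority 58) → {A29:58, R14:59}
add E9 (priority 57) → {E9:57, A29:58, R14:59}
run next job → E9; now {A29:58, R14:59}
add J6 (priority 19) → {J6:19, A29:58, R14:59}
add D19 (priority 60) → {J6:19, A29:58, R14:59, D19:60}
update D19 to priority 15 → {D19:15, J6:19, A29:58, R14:59}
update D19 to priority 23 → {J6:19, D19:23, A29:58, R14:59}
run next job → J6; now {D19:23, A29:58, R14:59}
update R14 to priority 51 → {D19:23, R14:51, A29:58}
run next job → D19; now {R14:51, A29:58}
run next job → R14; now {A29:58}
update A29 to priority 39 → {A29:39}
run next job → A29; now {}
add P27 (priority 1) → {P27:1}
update P27 to priority 26 → {P27:26}
add J10 (priority 8) → {J10:8, P27:26}
run next job → J10; now {P27:26}
update P27 to priority 40 → {P27:40}
run next job → P27; now {}
add A18 (priority 21) → {A18:21}
add C4 (priority 46) → {A18:21, C4:46}
run next job → A18; now {C4:46}

E5 → T25 → E9 → J6 → D19 → R14 → A29 → J10 → P27 → A18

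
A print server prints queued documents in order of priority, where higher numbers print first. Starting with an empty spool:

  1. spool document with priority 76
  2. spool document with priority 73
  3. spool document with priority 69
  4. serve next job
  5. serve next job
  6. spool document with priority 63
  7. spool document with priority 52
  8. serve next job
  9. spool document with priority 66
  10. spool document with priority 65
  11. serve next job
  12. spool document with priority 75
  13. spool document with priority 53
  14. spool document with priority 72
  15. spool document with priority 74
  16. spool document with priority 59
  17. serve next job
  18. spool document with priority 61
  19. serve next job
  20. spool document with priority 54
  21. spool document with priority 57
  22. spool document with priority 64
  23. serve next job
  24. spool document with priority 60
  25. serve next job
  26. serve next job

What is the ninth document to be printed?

64

insert 76 → {76}
insert 73 → {76, 73}
insert 69 → {76, 73, 69}
serve next job → 76; now {73, 69}
serve next job → 73; now {69}
insert 63 → {69, 63}
insert 52 → {69, 63, 52}
serve next job → 69; now {63, 52}
insert 66 → {66, 63, 52}
insert 65 → {66, 65, 63, 52}
serve next job → 66; now {65, 63, 52}
insert 75 → {75, 65, 63, 52}
insert 53 → {75, 65, 63, 53, 52}
insert 72 → {75, 72, 65, 63, 53, 52}
insert 74 → {75, 74, 72, 65, 63, 53, 52}
insert 59 → {75, 74, 72, 65, 63, 59, 53, 52}
serve next job → 75; now {74, 72, 65, 63, 59, 53, 52}
insert 61 → {74, 72, 65, 63, 61, 59, 53, 52}
serve next job → 74; now {72, 65, 63, 61, 59, 53, 52}
insert 54 → {72, 65, 63, 61, 59, 54, 53, 52}
insert 57 → {72, 65, 63, 61, 59, 57, 54, 53, 52}
insert 64 → {72, 65, 64, 63, 61, 59, 57, 54, 53, 52}
serve next job → 72; now {65, 64, 63, 61, 59, 57, 54, 53, 52}
insert 60 → {65, 64, 63, 61, 60, 59, 57, 54, 53, 52}
serve next job → 65; now {64, 63, 61, 60, 59, 57, 54, 53, 52}
serve next job → 64; now {63, 61, 60, 59, 57, 54, 53, 52}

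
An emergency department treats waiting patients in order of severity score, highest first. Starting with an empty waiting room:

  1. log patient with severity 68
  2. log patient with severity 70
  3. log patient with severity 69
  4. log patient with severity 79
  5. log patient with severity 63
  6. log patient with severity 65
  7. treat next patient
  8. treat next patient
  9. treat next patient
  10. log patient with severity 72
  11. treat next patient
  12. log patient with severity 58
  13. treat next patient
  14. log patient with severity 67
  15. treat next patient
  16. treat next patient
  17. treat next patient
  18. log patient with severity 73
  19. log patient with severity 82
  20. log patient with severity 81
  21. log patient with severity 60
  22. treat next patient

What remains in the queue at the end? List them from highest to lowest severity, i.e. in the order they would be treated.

insert 68 → {68}
insert 70 → {70, 68}
insert 69 → {70, 69, 68}
insert 79 → {79, 70, 69, 68}
insert 63 → {79, 70, 69, 68, 63}
insert 65 → {79, 70, 69, 68, 65, 63}
treat next patient → 79; now {70, 69, 68, 65, 63}
treat next patient → 70; now {69, 68, 65, 63}
treat next patient → 69; now {68, 65, 63}
insert 72 → {72, 68, 65, 63}
treat next patient → 72; now {68, 65, 63}
insert 58 → {68, 65, 63, 58}
treat next patient → 68; now {65, 63, 58}
insert 67 → {67, 65, 63, 58}
treat next patient → 67; now {65, 63, 58}
treat next patient → 65; now {63, 58}
treat next patient → 63; now {58}
insert 73 → {73, 58}
insert 82 → {82, 73, 58}
insert 81 → {82, 81, 73, 58}
insert 60 → {82, 81, 73, 60, 58}
treat next patient → 82; now {81, 73, 60, 58}

81, 73, 60, 58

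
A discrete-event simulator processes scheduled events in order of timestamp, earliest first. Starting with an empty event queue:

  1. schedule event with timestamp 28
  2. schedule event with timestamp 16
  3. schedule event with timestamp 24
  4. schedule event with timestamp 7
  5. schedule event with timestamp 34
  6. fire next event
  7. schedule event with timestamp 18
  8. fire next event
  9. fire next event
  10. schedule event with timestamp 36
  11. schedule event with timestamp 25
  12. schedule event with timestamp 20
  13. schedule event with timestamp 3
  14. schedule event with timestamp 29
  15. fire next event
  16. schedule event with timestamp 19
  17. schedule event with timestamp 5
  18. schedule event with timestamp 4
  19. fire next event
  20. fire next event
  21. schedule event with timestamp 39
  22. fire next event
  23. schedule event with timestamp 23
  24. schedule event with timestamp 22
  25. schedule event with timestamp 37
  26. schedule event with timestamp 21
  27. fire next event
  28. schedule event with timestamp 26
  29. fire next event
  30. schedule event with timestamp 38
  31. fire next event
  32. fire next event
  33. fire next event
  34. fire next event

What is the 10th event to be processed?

insert 28 → {28}
insert 16 → {16, 28}
insert 24 → {16, 24, 28}
insert 7 → {7, 16, 24, 28}
insert 34 → {7, 16, 24, 28, 34}
fire next event → 7; now {16, 24, 28, 34}
insert 18 → {16, 18, 24, 28, 34}
fire next event → 16; now {18, 24, 28, 34}
fire next event → 18; now {24, 28, 34}
insert 36 → {24, 28, 34, 36}
insert 25 → {24, 25, 28, 34, 36}
insert 20 → {20, 24, 25, 28, 34, 36}
insert 3 → {3, 20, 24, 25, 28, 34, 36}
insert 29 → {3, 20, 24, 25, 28, 29, 34, 36}
fire next event → 3; now {20, 24, 25, 28, 29, 34, 36}
insert 19 → {19, 20, 24, 25, 28, 29, 34, 36}
insert 5 → {5, 19, 20, 24, 25, 28, 29, 34, 36}
insert 4 → {4, 5, 19, 20, 24, 25, 28, 29, 34, 36}
fire next event → 4; now {5, 19, 20, 24, 25, 28, 29, 34, 36}
fire next event → 5; now {19, 20, 24, 25, 28, 29, 34, 36}
insert 39 → {19, 20, 24, 25, 28, 29, 34, 36, 39}
fire next event → 19; now {20, 24, 25, 28, 29, 34, 36, 39}
insert 23 → {20, 23, 24, 25, 28, 29, 34, 36, 39}
insert 22 → {20, 22, 23, 24, 25, 28, 29, 34, 36, 39}
insert 37 → {20, 22, 23, 24, 25, 28, 29, 34, 36, 37, 39}
insert 21 → {20, 21, 22, 23, 24, 25, 28, 29, 34, 36, 37, 39}
fire next event → 20; now {21, 22, 23, 24, 25, 28, 29, 34, 36, 37, 39}
insert 26 → {21, 22, 23, 24, 25, 26, 28, 29, 34, 36, 37, 39}
fire next event → 21; now {22, 23, 24, 25, 26, 28, 29, 34, 36, 37, 39}
insert 38 → {22, 23, 24, 25, 26, 28, 29, 34, 36, 37, 38, 39}
fire next event → 22; now {23, 24, 25, 26, 28, 29, 34, 36, 37, 38, 39}
fire next event → 23; now {24, 25, 26, 28, 29, 34, 36, 37, 38, 39}
fire next event → 24; now {25, 26, 28, 29, 34, 36, 37, 38, 39}
fire next event → 25; now {26, 28, 29, 34, 36, 37, 38, 39}

22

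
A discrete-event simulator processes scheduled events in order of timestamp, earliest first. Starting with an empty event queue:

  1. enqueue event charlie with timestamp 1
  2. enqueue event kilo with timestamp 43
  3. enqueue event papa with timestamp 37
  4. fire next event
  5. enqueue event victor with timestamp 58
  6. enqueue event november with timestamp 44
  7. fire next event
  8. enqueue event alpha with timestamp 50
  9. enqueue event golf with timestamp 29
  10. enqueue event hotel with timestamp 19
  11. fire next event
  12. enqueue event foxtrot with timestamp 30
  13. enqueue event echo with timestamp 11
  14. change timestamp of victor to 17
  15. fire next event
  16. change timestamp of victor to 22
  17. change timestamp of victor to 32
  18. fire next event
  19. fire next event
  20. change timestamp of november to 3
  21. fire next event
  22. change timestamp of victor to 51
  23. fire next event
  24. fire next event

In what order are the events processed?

add charlie (timestamp 1) → {charlie:1}
add kilo (timestamp 43) → {charlie:1, kilo:43}
add papa (timestamp 37) → {charlie:1, papa:37, kilo:43}
fire next event → charlie; now {papa:37, kilo:43}
add victor (timestamp 58) → {papa:37, kilo:43, victor:58}
add november (timestamp 44) → {papa:37, kilo:43, november:44, victor:58}
fire next event → papa; now {kilo:43, november:44, victor:58}
add alpha (timestamp 50) → {kilo:43, november:44, alpha:50, victor:58}
add golf (timestamp 29) → {golf:29, kilo:43, november:44, alpha:50, victor:58}
add hotel (timestamp 19) → {hotel:19, golf:29, kilo:43, november:44, alpha:50, victor:58}
fire next event → hotel; now {golf:29, kilo:43, november:44, alpha:50, victor:58}
add foxtrot (timestamp 30) → {golf:29, foxtrot:30, kilo:43, november:44, alpha:50, victor:58}
add echo (timestamp 11) → {echo:11, golf:29, foxtrot:30, kilo:43, november:44, alpha:50, victor:58}
update victor to timestamp 17 → {echo:11, victor:17, golf:29, foxtrot:30, kilo:43, november:44, alpha:50}
fire next event → echo; now {victor:17, golf:29, foxtrot:30, kilo:43, november:44, alpha:50}
update victor to timestamp 22 → {victor:22, golf:29, foxtrot:30, kilo:43, november:44, alpha:50}
update victor to timestamp 32 → {golf:29, foxtrot:30, victor:32, kilo:43, november:44, alpha:50}
fire next event → golf; now {foxtrot:30, victor:32, kilo:43, november:44, alpha:50}
fire next event → foxtrot; now {victor:32, kilo:43, november:44, alpha:50}
update november to timestamp 3 → {november:3, victor:32, kilo:43, alpha:50}
fire next event → november; now {victor:32, kilo:43, alpha:50}
update victor to timestamp 51 → {kilo:43, alpha:50, victor:51}
fire next event → kilo; now {alpha:50, victor:51}
fire next event → alpha; now {victor:51}

[charlie, papa, hotel, echo, golf, foxtrot, november, kilo, alpha]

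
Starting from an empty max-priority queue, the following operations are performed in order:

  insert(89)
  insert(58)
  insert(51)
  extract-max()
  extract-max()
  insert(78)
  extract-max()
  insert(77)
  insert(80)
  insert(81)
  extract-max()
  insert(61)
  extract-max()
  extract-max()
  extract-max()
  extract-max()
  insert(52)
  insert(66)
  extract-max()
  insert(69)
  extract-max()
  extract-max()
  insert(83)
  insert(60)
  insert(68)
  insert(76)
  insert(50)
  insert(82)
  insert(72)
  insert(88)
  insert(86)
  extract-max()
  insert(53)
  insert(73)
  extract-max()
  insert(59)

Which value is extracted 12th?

insert 89 → {89}
insert 58 → {89, 58}
insert 51 → {89, 58, 51}
extract-max → 89; now {58, 51}
extract-max → 58; now {51}
insert 78 → {78, 51}
extract-max → 78; now {51}
insert 77 → {77, 51}
insert 80 → {80, 77, 51}
insert 81 → {81, 80, 77, 51}
extract-max → 81; now {80, 77, 51}
insert 61 → {80, 77, 61, 51}
extract-max → 80; now {77, 61, 51}
extract-max → 77; now {61, 51}
extract-max → 61; now {51}
extract-max → 51; now {}
insert 52 → {52}
insert 66 → {66, 52}
extract-max → 66; now {52}
insert 69 → {69, 52}
extract-max → 69; now {52}
extract-max → 52; now {}
insert 83 → {83}
insert 60 → {83, 60}
insert 68 → {83, 68, 60}
insert 76 → {83, 76, 68, 60}
insert 50 → {83, 76, 68, 60, 50}
insert 82 → {83, 82, 76, 68, 60, 50}
insert 72 → {83, 82, 76, 72, 68, 60, 50}
insert 88 → {88, 83, 82, 76, 72, 68, 60, 50}
insert 86 → {88, 86, 83, 82, 76, 72, 68, 60, 50}
extract-max → 88; now {86, 83, 82, 76, 72, 68, 60, 50}
insert 53 → {86, 83, 82, 76, 72, 68, 60, 53, 50}
insert 73 → {86, 83, 82, 76, 73, 72, 68, 60, 53, 50}
extract-max → 86; now {83, 82, 76, 73, 72, 68, 60, 53, 50}
insert 59 → {83, 82, 76, 73, 72, 68, 60, 59, 53, 50}

88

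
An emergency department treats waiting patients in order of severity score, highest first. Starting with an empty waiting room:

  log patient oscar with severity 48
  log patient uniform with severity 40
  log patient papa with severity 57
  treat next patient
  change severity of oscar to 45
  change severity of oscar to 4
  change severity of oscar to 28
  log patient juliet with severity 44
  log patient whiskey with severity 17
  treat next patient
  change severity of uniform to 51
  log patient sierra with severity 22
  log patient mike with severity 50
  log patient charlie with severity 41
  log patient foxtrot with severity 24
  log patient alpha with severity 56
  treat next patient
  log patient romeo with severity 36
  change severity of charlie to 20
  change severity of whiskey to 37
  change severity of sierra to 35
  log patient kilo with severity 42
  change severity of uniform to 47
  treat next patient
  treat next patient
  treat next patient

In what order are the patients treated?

papa → juliet → alpha → mike → uniform → kilo

add oscar (severity 48) → {oscar:48}
add uniform (severity 40) → {oscar:48, uniform:40}
add papa (severity 57) → {papa:57, oscar:48, uniform:40}
treat next patient → papa; now {oscar:48, uniform:40}
update oscar to severity 45 → {oscar:45, uniform:40}
update oscar to severity 4 → {uniform:40, oscar:4}
update oscar to severity 28 → {uniform:40, oscar:28}
add juliet (severity 44) → {juliet:44, uniform:40, oscar:28}
add whiskey (severity 17) → {juliet:44, uniform:40, oscar:28, whiskey:17}
treat next patient → juliet; now {uniform:40, oscar:28, whiskey:17}
update uniform to severity 51 → {uniform:51, oscar:28, whiskey:17}
add sierra (severity 22) → {uniform:51, oscar:28, sierra:22, whiskey:17}
add mike (severity 50) → {uniform:51, mike:50, oscar:28, sierra:22, whiskey:17}
add charlie (severity 41) → {uniform:51, mike:50, charlie:41, oscar:28, sierra:22, whiskey:17}
add foxtrot (severity 24) → {uniform:51, mike:50, charlie:41, oscar:28, foxtrot:24, sierra:22, whiskey:17}
add alpha (severity 56) → {alpha:56, uniform:51, mike:50, charlie:41, oscar:28, foxtrot:24, sierra:22, whiskey:17}
treat next patient → alpha; now {uniform:51, mike:50, charlie:41, oscar:28, foxtrot:24, sierra:22, whiskey:17}
add romeo (severity 36) → {uniform:51, mike:50, charlie:41, romeo:36, oscar:28, foxtrot:24, sierra:22, whiskey:17}
update charlie to severity 20 → {uniform:51, mike:50, romeo:36, oscar:28, foxtrot:24, sierra:22, charlie:20, whiskey:17}
update whiskey to severity 37 → {uniform:51, mike:50, whiskey:37, romeo:36, oscar:28, foxtrot:24, sierra:22, charlie:20}
update sierra to severity 35 → {uniform:51, mike:50, whiskey:37, romeo:36, sierra:35, oscar:28, foxtrot:24, charlie:20}
add kilo (severity 42) → {uniform:51, mike:50, kilo:42, whiskey:37, romeo:36, sierra:35, oscar:28, foxtrot:24, charlie:20}
update uniform to severity 47 → {mike:50, uniform:47, kilo:42, whiskey:37, romeo:36, sierra:35, oscar:28, foxtrot:24, charlie:20}
treat next patient → mike; now {uniform:47, kilo:42, whiskey:37, romeo:36, sierra:35, oscar:28, foxtrot:24, charlie:20}
treat next patient → uniform; now {kilo:42, whiskey:37, romeo:36, sierra:35, oscar:28, foxtrot:24, charlie:20}
treat next patient → kilo; now {whiskey:37, romeo:36, sierra:35, oscar:28, foxtrot:24, charlie:20}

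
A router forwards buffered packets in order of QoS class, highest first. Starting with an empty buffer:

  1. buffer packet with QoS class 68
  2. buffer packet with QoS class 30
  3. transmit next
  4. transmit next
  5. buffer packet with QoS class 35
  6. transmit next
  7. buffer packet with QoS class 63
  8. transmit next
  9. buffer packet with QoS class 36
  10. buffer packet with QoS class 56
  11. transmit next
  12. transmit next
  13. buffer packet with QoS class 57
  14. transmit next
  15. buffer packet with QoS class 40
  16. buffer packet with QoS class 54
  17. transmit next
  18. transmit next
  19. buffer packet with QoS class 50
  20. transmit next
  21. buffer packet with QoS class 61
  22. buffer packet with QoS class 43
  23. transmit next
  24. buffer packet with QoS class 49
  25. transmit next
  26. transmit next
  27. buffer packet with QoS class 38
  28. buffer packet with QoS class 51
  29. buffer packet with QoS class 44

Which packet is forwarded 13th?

insert 68 → {68}
insert 30 → {68, 30}
transmit next → 68; now {30}
transmit next → 30; now {}
insert 35 → {35}
transmit next → 35; now {}
insert 63 → {63}
transmit next → 63; now {}
insert 36 → {36}
insert 56 → {56, 36}
transmit next → 56; now {36}
transmit next → 36; now {}
insert 57 → {57}
transmit next → 57; now {}
insert 40 → {40}
insert 54 → {54, 40}
transmit next → 54; now {40}
transmit next → 40; now {}
insert 50 → {50}
transmit next → 50; now {}
insert 61 → {61}
insert 43 → {61, 43}
transmit next → 61; now {43}
insert 49 → {49, 43}
transmit next → 49; now {43}
transmit next → 43; now {}
insert 38 → {38}
insert 51 → {51, 38}
insert 44 → {51, 44, 38}

43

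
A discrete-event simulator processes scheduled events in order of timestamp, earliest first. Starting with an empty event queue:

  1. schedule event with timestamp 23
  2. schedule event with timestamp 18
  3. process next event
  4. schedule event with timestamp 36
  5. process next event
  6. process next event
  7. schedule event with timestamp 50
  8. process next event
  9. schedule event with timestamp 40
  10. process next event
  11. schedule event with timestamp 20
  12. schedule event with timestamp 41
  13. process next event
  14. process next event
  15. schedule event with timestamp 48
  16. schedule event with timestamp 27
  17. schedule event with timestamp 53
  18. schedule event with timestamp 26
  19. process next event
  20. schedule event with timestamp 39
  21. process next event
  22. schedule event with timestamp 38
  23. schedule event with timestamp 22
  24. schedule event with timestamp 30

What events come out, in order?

insert 23 → {23}
insert 18 → {18, 23}
process next event → 18; now {23}
insert 36 → {23, 36}
process next event → 23; now {36}
process next event → 36; now {}
insert 50 → {50}
process next event → 50; now {}
insert 40 → {40}
process next event → 40; now {}
insert 20 → {20}
insert 41 → {20, 41}
process next event → 20; now {41}
process next event → 41; now {}
insert 48 → {48}
insert 27 → {27, 48}
insert 53 → {27, 48, 53}
insert 26 → {26, 27, 48, 53}
process next event → 26; now {27, 48, 53}
insert 39 → {27, 39, 48, 53}
process next event → 27; now {39, 48, 53}
insert 38 → {38, 39, 48, 53}
insert 22 → {22, 38, 39, 48, 53}
insert 30 → {22, 30, 38, 39, 48, 53}

[18, 23, 36, 50, 40, 20, 41, 26, 27]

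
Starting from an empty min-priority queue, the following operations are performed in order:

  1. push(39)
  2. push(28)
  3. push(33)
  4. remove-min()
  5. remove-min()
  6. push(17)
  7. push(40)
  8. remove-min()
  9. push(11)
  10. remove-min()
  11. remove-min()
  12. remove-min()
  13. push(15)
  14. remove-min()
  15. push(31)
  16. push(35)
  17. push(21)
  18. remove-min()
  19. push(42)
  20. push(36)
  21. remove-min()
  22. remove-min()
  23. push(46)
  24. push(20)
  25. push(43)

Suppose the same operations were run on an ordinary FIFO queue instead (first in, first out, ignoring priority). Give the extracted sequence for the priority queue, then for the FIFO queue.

insert 39 → {39}
insert 28 → {28, 39}
insert 33 → {28, 33, 39}
remove-min → 28; now {33, 39}
remove-min → 33; now {39}
insert 17 → {17, 39}
insert 40 → {17, 39, 40}
remove-min → 17; now {39, 40}
insert 11 → {11, 39, 40}
remove-min → 11; now {39, 40}
remove-min → 39; now {40}
remove-min → 40; now {}
insert 15 → {15}
remove-min → 15; now {}
insert 31 → {31}
insert 35 → {31, 35}
insert 21 → {21, 31, 35}
remove-min → 21; now {31, 35}
insert 42 → {31, 35, 42}
insert 36 → {31, 35, 36, 42}
remove-min → 31; now {35, 36, 42}
remove-min → 35; now {36, 42}
insert 46 → {36, 42, 46}
insert 20 → {20, 36, 42, 46}
insert 43 → {20, 36, 42, 43, 46}

priority queue: 28 → 33 → 17 → 11 → 39 → 40 → 15 → 21 → 31 → 35; FIFO queue: [39, 28, 33, 17, 40, 11, 15, 31, 35, 21]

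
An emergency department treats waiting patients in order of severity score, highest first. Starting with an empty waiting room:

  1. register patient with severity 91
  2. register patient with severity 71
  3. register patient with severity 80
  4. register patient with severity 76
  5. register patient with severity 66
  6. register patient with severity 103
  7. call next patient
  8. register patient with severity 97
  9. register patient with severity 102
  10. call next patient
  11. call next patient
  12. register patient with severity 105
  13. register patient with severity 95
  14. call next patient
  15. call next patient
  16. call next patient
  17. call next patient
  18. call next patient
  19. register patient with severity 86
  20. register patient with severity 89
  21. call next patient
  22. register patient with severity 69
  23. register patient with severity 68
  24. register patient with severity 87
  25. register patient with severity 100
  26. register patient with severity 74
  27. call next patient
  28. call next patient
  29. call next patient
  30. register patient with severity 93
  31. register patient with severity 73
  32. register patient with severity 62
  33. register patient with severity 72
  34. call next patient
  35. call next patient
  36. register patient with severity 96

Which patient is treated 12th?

86

insert 91 → {91}
insert 71 → {91, 71}
insert 80 → {91, 80, 71}
insert 76 → {91, 80, 76, 71}
insert 66 → {91, 80, 76, 71, 66}
insert 103 → {103, 91, 80, 76, 71, 66}
call next patient → 103; now {91, 80, 76, 71, 66}
insert 97 → {97, 91, 80, 76, 71, 66}
insert 102 → {102, 97, 91, 80, 76, 71, 66}
call next patient → 102; now {97, 91, 80, 76, 71, 66}
call next patient → 97; now {91, 80, 76, 71, 66}
insert 105 → {105, 91, 80, 76, 71, 66}
insert 95 → {105, 95, 91, 80, 76, 71, 66}
call next patient → 105; now {95, 91, 80, 76, 71, 66}
call next patient → 95; now {91, 80, 76, 71, 66}
call next patient → 91; now {80, 76, 71, 66}
call next patient → 80; now {76, 71, 66}
call next patient → 76; now {71, 66}
insert 86 → {86, 71, 66}
insert 89 → {89, 86, 71, 66}
call next patient → 89; now {86, 71, 66}
insert 69 → {86, 71, 69, 66}
insert 68 → {86, 71, 69, 68, 66}
insert 87 → {87, 86, 71, 69, 68, 66}
insert 100 → {100, 87, 86, 71, 69, 68, 66}
insert 74 → {100, 87, 86, 74, 71, 69, 68, 66}
call next patient → 100; now {87, 86, 74, 71, 69, 68, 66}
call next patient → 87; now {86, 74, 71, 69, 68, 66}
call next patient → 86; now {74, 71, 69, 68, 66}
insert 93 → {93, 74, 71, 69, 68, 66}
insert 73 → {93, 74, 73, 71, 69, 68, 66}
insert 62 → {93, 74, 73, 71, 69, 68, 66, 62}
insert 72 → {93, 74, 73, 72, 71, 69, 68, 66, 62}
call next patient → 93; now {74, 73, 72, 71, 69, 68, 66, 62}
call next patient → 74; now {73, 72, 71, 69, 68, 66, 62}
insert 96 → {96, 73, 72, 71, 69, 68, 66, 62}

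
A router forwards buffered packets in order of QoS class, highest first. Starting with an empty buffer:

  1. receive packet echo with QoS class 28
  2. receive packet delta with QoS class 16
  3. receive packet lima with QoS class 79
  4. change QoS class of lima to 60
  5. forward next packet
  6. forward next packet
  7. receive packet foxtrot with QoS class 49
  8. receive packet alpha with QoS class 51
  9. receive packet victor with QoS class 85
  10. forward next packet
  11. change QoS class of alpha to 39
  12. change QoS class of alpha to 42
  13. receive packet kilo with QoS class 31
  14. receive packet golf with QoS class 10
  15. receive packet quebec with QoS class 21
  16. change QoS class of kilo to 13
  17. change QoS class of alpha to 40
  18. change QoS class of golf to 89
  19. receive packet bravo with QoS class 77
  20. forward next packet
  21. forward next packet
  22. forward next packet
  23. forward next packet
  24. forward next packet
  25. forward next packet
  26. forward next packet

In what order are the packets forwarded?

lima → echo → victor → golf → bravo → foxtrot → alpha → quebec → delta → kilo

add echo (QoS class 28) → {echo:28}
add delta (QoS class 16) → {echo:28, delta:16}
add lima (QoS class 79) → {lima:79, echo:28, delta:16}
update lima to QoS class 60 → {lima:60, echo:28, delta:16}
forward next packet → lima; now {echo:28, delta:16}
forward next packet → echo; now {delta:16}
add foxtrot (QoS class 49) → {foxtrot:49, delta:16}
add alpha (QoS class 51) → {alpha:51, foxtrot:49, delta:16}
add victor (QoS class 85) → {victor:85, alpha:51, foxtrot:49, delta:16}
forward next packet → victor; now {alpha:51, foxtrot:49, delta:16}
update alpha to QoS class 39 → {foxtrot:49, alpha:39, delta:16}
update alpha to QoS class 42 → {foxtrot:49, alpha:42, delta:16}
add kilo (QoS class 31) → {foxtrot:49, alpha:42, kilo:31, delta:16}
add golf (QoS class 10) → {foxtrot:49, alpha:42, kilo:31, delta:16, golf:10}
add quebec (QoS class 21) → {foxtrot:49, alpha:42, kilo:31, quebec:21, delta:16, golf:10}
update kilo to QoS class 13 → {foxtrot:49, alpha:42, quebec:21, delta:16, kilo:13, golf:10}
update alpha to QoS class 40 → {foxtrot:49, alpha:40, quebec:21, delta:16, kilo:13, golf:10}
update golf to QoS class 89 → {golf:89, foxtrot:49, alpha:40, quebec:21, delta:16, kilo:13}
add bravo (QoS class 77) → {golf:89, bravo:77, foxtrot:49, alpha:40, quebec:21, delta:16, kilo:13}
forward next packet → golf; now {bravo:77, foxtrot:49, alpha:40, quebec:21, delta:16, kilo:13}
forward next packet → bravo; now {foxtrot:49, alpha:40, quebec:21, delta:16, kilo:13}
forward next packet → foxtrot; now {alpha:40, quebec:21, delta:16, kilo:13}
forward next packet → alpha; now {quebec:21, delta:16, kilo:13}
forward next packet → quebec; now {delta:16, kilo:13}
forward next packet → delta; now {kilo:13}
forward next packet → kilo; now {}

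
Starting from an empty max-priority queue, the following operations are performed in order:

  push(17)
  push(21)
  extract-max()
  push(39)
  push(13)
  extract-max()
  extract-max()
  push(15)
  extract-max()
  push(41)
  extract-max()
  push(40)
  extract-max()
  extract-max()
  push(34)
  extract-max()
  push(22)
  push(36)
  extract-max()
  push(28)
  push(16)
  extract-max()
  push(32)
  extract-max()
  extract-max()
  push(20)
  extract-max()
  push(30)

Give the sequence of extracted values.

21, 39, 17, 15, 41, 40, 13, 34, 36, 28, 32, 22, 20

insert 17 → {17}
insert 21 → {21, 17}
extract-max → 21; now {17}
insert 39 → {39, 17}
insert 13 → {39, 17, 13}
extract-max → 39; now {17, 13}
extract-max → 17; now {13}
insert 15 → {15, 13}
extract-max → 15; now {13}
insert 41 → {41, 13}
extract-max → 41; now {13}
insert 40 → {40, 13}
extract-max → 40; now {13}
extract-max → 13; now {}
insert 34 → {34}
extract-max → 34; now {}
insert 22 → {22}
insert 36 → {36, 22}
extract-max → 36; now {22}
insert 28 → {28, 22}
insert 16 → {28, 22, 16}
extract-max → 28; now {22, 16}
insert 32 → {32, 22, 16}
extract-max → 32; now {22, 16}
extract-max → 22; now {16}
insert 20 → {20, 16}
extract-max → 20; now {16}
insert 30 → {30, 16}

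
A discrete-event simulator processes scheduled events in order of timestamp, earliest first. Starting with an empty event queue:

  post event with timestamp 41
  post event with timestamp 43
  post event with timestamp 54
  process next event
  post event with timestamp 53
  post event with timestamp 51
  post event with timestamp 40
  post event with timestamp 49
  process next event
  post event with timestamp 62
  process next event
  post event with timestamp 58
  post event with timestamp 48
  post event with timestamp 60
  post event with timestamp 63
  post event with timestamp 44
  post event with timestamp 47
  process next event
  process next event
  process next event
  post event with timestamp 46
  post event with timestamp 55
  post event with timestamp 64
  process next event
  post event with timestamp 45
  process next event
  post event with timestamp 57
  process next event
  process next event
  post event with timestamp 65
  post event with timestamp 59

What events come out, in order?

insert 41 → {41}
insert 43 → {41, 43}
insert 54 → {41, 43, 54}
process next event → 41; now {43, 54}
insert 53 → {43, 53, 54}
insert 51 → {43, 51, 53, 54}
insert 40 → {40, 43, 51, 53, 54}
insert 49 → {40, 43, 49, 51, 53, 54}
process next event → 40; now {43, 49, 51, 53, 54}
insert 62 → {43, 49, 51, 53, 54, 62}
process next event → 43; now {49, 51, 53, 54, 62}
insert 58 → {49, 51, 53, 54, 58, 62}
insert 48 → {48, 49, 51, 53, 54, 58, 62}
insert 60 → {48, 49, 51, 53, 54, 58, 60, 62}
insert 63 → {48, 49, 51, 53, 54, 58, 60, 62, 63}
insert 44 → {44, 48, 49, 51, 53, 54, 58, 60, 62, 63}
insert 47 → {44, 47, 48, 49, 51, 53, 54, 58, 60, 62, 63}
process next event → 44; now {47, 48, 49, 51, 53, 54, 58, 60, 62, 63}
process next event → 47; now {48, 49, 51, 53, 54, 58, 60, 62, 63}
process next event → 48; now {49, 51, 53, 54, 58, 60, 62, 63}
insert 46 → {46, 49, 51, 53, 54, 58, 60, 62, 63}
insert 55 → {46, 49, 51, 53, 54, 55, 58, 60, 62, 63}
insert 64 → {46, 49, 51, 53, 54, 55, 58, 60, 62, 63, 64}
process next event → 46; now {49, 51, 53, 54, 55, 58, 60, 62, 63, 64}
insert 45 → {45, 49, 51, 53, 54, 55, 58, 60, 62, 63, 64}
process next event → 45; now {49, 51, 53, 54, 55, 58, 60, 62, 63, 64}
insert 57 → {49, 51, 53, 54, 55, 57, 58, 60, 62, 63, 64}
process next event → 49; now {51, 53, 54, 55, 57, 58, 60, 62, 63, 64}
process next event → 51; now {53, 54, 55, 57, 58, 60, 62, 63, 64}
insert 65 → {53, 54, 55, 57, 58, 60, 62, 63, 64, 65}
insert 59 → {53, 54, 55, 57, 58, 59, 60, 62, 63, 64, 65}

[41, 40, 43, 44, 47, 48, 46, 45, 49, 51]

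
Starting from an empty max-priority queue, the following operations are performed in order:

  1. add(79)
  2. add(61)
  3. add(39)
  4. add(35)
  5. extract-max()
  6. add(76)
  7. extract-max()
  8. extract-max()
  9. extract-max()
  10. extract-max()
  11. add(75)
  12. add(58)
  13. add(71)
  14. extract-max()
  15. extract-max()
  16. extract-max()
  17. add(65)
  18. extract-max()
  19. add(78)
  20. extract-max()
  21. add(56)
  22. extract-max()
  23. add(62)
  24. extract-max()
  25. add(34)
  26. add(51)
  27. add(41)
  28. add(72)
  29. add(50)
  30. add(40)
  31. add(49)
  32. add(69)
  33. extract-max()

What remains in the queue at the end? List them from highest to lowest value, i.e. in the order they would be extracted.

insert 79 → {79}
insert 61 → {79, 61}
insert 39 → {79, 61, 39}
insert 35 → {79, 61, 39, 35}
extract-max → 79; now {61, 39, 35}
insert 76 → {76, 61, 39, 35}
extract-max → 76; now {61, 39, 35}
extract-max → 61; now {39, 35}
extract-max → 39; now {35}
extract-max → 35; now {}
insert 75 → {75}
insert 58 → {75, 58}
insert 71 → {75, 71, 58}
extract-max → 75; now {71, 58}
extract-max → 71; now {58}
extract-max → 58; now {}
insert 65 → {65}
extract-max → 65; now {}
insert 78 → {78}
extract-max → 78; now {}
insert 56 → {56}
extract-max → 56; now {}
insert 62 → {62}
extract-max → 62; now {}
insert 34 → {34}
insert 51 → {51, 34}
insert 41 → {51, 41, 34}
insert 72 → {72, 51, 41, 34}
insert 50 → {72, 51, 50, 41, 34}
insert 40 → {72, 51, 50, 41, 40, 34}
insert 49 → {72, 51, 50, 49, 41, 40, 34}
insert 69 → {72, 69, 51, 50, 49, 41, 40, 34}
extract-max → 72; now {69, 51, 50, 49, 41, 40, 34}

[69, 51, 50, 49, 41, 40, 34]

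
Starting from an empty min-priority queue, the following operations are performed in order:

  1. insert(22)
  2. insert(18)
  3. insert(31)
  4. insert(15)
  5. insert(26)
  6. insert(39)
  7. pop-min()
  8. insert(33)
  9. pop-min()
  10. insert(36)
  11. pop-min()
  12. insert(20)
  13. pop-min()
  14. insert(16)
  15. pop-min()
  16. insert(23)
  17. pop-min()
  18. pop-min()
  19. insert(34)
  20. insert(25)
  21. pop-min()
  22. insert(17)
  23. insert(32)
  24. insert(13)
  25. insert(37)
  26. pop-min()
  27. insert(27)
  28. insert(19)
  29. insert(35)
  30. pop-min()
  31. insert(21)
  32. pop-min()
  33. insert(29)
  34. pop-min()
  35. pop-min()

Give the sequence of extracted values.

15 → 18 → 22 → 20 → 16 → 23 → 26 → 25 → 13 → 17 → 19 → 21 → 27

insert 22 → {22}
insert 18 → {18, 22}
insert 31 → {18, 22, 31}
insert 15 → {15, 18, 22, 31}
insert 26 → {15, 18, 22, 26, 31}
insert 39 → {15, 18, 22, 26, 31, 39}
pop-min → 15; now {18, 22, 26, 31, 39}
insert 33 → {18, 22, 26, 31, 33, 39}
pop-min → 18; now {22, 26, 31, 33, 39}
insert 36 → {22, 26, 31, 33, 36, 39}
pop-min → 22; now {26, 31, 33, 36, 39}
insert 20 → {20, 26, 31, 33, 36, 39}
pop-min → 20; now {26, 31, 33, 36, 39}
insert 16 → {16, 26, 31, 33, 36, 39}
pop-min → 16; now {26, 31, 33, 36, 39}
insert 23 → {23, 26, 31, 33, 36, 39}
pop-min → 23; now {26, 31, 33, 36, 39}
pop-min → 26; now {31, 33, 36, 39}
insert 34 → {31, 33, 34, 36, 39}
insert 25 → {25, 31, 33, 34, 36, 39}
pop-min → 25; now {31, 33, 34, 36, 39}
insert 17 → {17, 31, 33, 34, 36, 39}
insert 32 → {17, 31, 32, 33, 34, 36, 39}
insert 13 → {13, 17, 31, 32, 33, 34, 36, 39}
insert 37 → {13, 17, 31, 32, 33, 34, 36, 37, 39}
pop-min → 13; now {17, 31, 32, 33, 34, 36, 37, 39}
insert 27 → {17, 27, 31, 32, 33, 34, 36, 37, 39}
insert 19 → {17, 19, 27, 31, 32, 33, 34, 36, 37, 39}
insert 35 → {17, 19, 27, 31, 32, 33, 34, 35, 36, 37, 39}
pop-min → 17; now {19, 27, 31, 32, 33, 34, 35, 36, 37, 39}
insert 21 → {19, 21, 27, 31, 32, 33, 34, 35, 36, 37, 39}
pop-min → 19; now {21, 27, 31, 32, 33, 34, 35, 36, 37, 39}
insert 29 → {21, 27, 29, 31, 32, 33, 34, 35, 36, 37, 39}
pop-min → 21; now {27, 29, 31, 32, 33, 34, 35, 36, 37, 39}
pop-min → 27; now {29, 31, 32, 33, 34, 35, 36, 37, 39}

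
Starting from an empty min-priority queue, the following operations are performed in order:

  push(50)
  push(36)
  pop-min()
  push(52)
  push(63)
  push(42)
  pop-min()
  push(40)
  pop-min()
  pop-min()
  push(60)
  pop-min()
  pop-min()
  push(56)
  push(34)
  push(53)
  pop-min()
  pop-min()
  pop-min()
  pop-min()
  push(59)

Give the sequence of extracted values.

insert 50 → {50}
insert 36 → {36, 50}
pop-min → 36; now {50}
insert 52 → {50, 52}
insert 63 → {50, 52, 63}
insert 42 → {42, 50, 52, 63}
pop-min → 42; now {50, 52, 63}
insert 40 → {40, 50, 52, 63}
pop-min → 40; now {50, 52, 63}
pop-min → 50; now {52, 63}
insert 60 → {52, 60, 63}
pop-min → 52; now {60, 63}
pop-min → 60; now {63}
insert 56 → {56, 63}
insert 34 → {34, 56, 63}
insert 53 → {34, 53, 56, 63}
pop-min → 34; now {53, 56, 63}
pop-min → 53; now {56, 63}
pop-min → 56; now {63}
pop-min → 63; now {}
insert 59 → {59}

36 → 42 → 40 → 50 → 52 → 60 → 34 → 53 → 56 → 63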